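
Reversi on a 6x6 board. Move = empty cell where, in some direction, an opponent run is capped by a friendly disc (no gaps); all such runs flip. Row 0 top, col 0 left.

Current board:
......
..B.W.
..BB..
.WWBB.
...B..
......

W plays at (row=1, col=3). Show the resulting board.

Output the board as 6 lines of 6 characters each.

Answer: ......
..BWW.
..WB..
.WWBB.
...B..
......

Derivation:
Place W at (1,3); scan 8 dirs for brackets.
Dir NW: first cell '.' (not opp) -> no flip
Dir N: first cell '.' (not opp) -> no flip
Dir NE: first cell '.' (not opp) -> no flip
Dir W: opp run (1,2), next='.' -> no flip
Dir E: first cell 'W' (not opp) -> no flip
Dir SW: opp run (2,2) capped by W -> flip
Dir S: opp run (2,3) (3,3) (4,3), next='.' -> no flip
Dir SE: first cell '.' (not opp) -> no flip
All flips: (2,2)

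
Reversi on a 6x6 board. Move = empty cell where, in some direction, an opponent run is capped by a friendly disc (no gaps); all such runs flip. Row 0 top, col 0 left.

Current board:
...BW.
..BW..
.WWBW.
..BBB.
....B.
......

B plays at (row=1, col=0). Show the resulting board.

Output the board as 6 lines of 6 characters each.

Answer: ...BW.
B.BW..
.BWBW.
..BBB.
....B.
......

Derivation:
Place B at (1,0); scan 8 dirs for brackets.
Dir NW: edge -> no flip
Dir N: first cell '.' (not opp) -> no flip
Dir NE: first cell '.' (not opp) -> no flip
Dir W: edge -> no flip
Dir E: first cell '.' (not opp) -> no flip
Dir SW: edge -> no flip
Dir S: first cell '.' (not opp) -> no flip
Dir SE: opp run (2,1) capped by B -> flip
All flips: (2,1)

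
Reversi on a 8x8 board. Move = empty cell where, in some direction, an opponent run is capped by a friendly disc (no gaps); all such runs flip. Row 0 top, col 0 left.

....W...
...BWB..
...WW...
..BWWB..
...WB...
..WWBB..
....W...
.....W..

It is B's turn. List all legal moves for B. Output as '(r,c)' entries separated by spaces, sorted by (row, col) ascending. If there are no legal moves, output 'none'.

Answer: (0,5) (2,2) (4,2) (5,1) (6,2) (6,3) (7,3) (7,4)

Derivation:
(0,3): no bracket -> illegal
(0,5): flips 2 -> legal
(1,2): no bracket -> illegal
(2,2): flips 1 -> legal
(2,5): no bracket -> illegal
(4,1): no bracket -> illegal
(4,2): flips 3 -> legal
(4,5): no bracket -> illegal
(5,1): flips 2 -> legal
(6,1): no bracket -> illegal
(6,2): flips 1 -> legal
(6,3): flips 4 -> legal
(6,5): no bracket -> illegal
(6,6): no bracket -> illegal
(7,3): flips 1 -> legal
(7,4): flips 1 -> legal
(7,6): no bracket -> illegal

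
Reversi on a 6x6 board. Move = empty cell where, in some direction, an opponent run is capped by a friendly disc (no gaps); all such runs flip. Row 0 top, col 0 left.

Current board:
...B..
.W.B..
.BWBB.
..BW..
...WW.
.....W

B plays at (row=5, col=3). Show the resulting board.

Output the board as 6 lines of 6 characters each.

Place B at (5,3); scan 8 dirs for brackets.
Dir NW: first cell '.' (not opp) -> no flip
Dir N: opp run (4,3) (3,3) capped by B -> flip
Dir NE: opp run (4,4), next='.' -> no flip
Dir W: first cell '.' (not opp) -> no flip
Dir E: first cell '.' (not opp) -> no flip
Dir SW: edge -> no flip
Dir S: edge -> no flip
Dir SE: edge -> no flip
All flips: (3,3) (4,3)

Answer: ...B..
.W.B..
.BWBB.
..BB..
...BW.
...B.W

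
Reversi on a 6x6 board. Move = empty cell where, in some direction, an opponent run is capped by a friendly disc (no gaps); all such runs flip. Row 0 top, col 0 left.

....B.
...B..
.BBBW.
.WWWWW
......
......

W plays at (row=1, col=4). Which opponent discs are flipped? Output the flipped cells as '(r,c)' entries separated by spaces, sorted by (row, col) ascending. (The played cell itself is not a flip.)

Answer: (2,3)

Derivation:
Dir NW: first cell '.' (not opp) -> no flip
Dir N: opp run (0,4), next=edge -> no flip
Dir NE: first cell '.' (not opp) -> no flip
Dir W: opp run (1,3), next='.' -> no flip
Dir E: first cell '.' (not opp) -> no flip
Dir SW: opp run (2,3) capped by W -> flip
Dir S: first cell 'W' (not opp) -> no flip
Dir SE: first cell '.' (not opp) -> no flip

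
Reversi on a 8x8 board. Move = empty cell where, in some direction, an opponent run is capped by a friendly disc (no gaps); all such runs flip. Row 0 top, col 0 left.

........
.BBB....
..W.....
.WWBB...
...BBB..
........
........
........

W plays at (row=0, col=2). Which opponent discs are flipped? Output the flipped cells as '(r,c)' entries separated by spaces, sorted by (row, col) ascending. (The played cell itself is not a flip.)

Dir NW: edge -> no flip
Dir N: edge -> no flip
Dir NE: edge -> no flip
Dir W: first cell '.' (not opp) -> no flip
Dir E: first cell '.' (not opp) -> no flip
Dir SW: opp run (1,1), next='.' -> no flip
Dir S: opp run (1,2) capped by W -> flip
Dir SE: opp run (1,3), next='.' -> no flip

Answer: (1,2)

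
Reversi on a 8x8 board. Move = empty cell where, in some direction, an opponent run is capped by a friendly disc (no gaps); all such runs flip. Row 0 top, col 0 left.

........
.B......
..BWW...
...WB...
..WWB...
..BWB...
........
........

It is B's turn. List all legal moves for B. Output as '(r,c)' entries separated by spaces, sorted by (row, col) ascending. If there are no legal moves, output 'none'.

(1,2): flips 1 -> legal
(1,3): no bracket -> illegal
(1,4): flips 1 -> legal
(1,5): no bracket -> illegal
(2,5): flips 2 -> legal
(3,1): no bracket -> illegal
(3,2): flips 3 -> legal
(3,5): no bracket -> illegal
(4,1): flips 2 -> legal
(5,1): no bracket -> illegal
(6,2): flips 1 -> legal
(6,3): no bracket -> illegal
(6,4): no bracket -> illegal

Answer: (1,2) (1,4) (2,5) (3,2) (4,1) (6,2)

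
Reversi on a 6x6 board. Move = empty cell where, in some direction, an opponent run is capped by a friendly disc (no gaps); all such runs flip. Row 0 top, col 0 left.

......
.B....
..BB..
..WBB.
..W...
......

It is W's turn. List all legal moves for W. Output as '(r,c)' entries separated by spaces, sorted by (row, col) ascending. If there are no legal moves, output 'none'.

(0,0): no bracket -> illegal
(0,1): no bracket -> illegal
(0,2): no bracket -> illegal
(1,0): no bracket -> illegal
(1,2): flips 1 -> legal
(1,3): no bracket -> illegal
(1,4): flips 1 -> legal
(2,0): no bracket -> illegal
(2,1): no bracket -> illegal
(2,4): flips 1 -> legal
(2,5): no bracket -> illegal
(3,1): no bracket -> illegal
(3,5): flips 2 -> legal
(4,3): no bracket -> illegal
(4,4): no bracket -> illegal
(4,5): no bracket -> illegal

Answer: (1,2) (1,4) (2,4) (3,5)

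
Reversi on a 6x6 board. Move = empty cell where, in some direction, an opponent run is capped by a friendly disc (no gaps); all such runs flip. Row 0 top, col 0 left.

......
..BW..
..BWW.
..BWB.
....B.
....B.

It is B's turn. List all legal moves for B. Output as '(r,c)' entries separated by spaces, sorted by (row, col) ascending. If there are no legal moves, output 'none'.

Answer: (0,4) (1,4) (2,5)

Derivation:
(0,2): no bracket -> illegal
(0,3): no bracket -> illegal
(0,4): flips 1 -> legal
(1,4): flips 3 -> legal
(1,5): no bracket -> illegal
(2,5): flips 2 -> legal
(3,5): no bracket -> illegal
(4,2): no bracket -> illegal
(4,3): no bracket -> illegal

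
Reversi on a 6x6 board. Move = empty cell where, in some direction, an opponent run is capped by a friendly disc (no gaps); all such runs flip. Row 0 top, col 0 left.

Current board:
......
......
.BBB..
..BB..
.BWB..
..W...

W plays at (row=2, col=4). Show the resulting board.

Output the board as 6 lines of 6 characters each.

Place W at (2,4); scan 8 dirs for brackets.
Dir NW: first cell '.' (not opp) -> no flip
Dir N: first cell '.' (not opp) -> no flip
Dir NE: first cell '.' (not opp) -> no flip
Dir W: opp run (2,3) (2,2) (2,1), next='.' -> no flip
Dir E: first cell '.' (not opp) -> no flip
Dir SW: opp run (3,3) capped by W -> flip
Dir S: first cell '.' (not opp) -> no flip
Dir SE: first cell '.' (not opp) -> no flip
All flips: (3,3)

Answer: ......
......
.BBBW.
..BW..
.BWB..
..W...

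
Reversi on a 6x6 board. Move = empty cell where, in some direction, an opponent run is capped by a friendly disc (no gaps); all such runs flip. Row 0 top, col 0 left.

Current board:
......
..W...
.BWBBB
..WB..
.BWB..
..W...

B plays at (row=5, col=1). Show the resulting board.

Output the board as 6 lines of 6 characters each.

Place B at (5,1); scan 8 dirs for brackets.
Dir NW: first cell '.' (not opp) -> no flip
Dir N: first cell 'B' (not opp) -> no flip
Dir NE: opp run (4,2) capped by B -> flip
Dir W: first cell '.' (not opp) -> no flip
Dir E: opp run (5,2), next='.' -> no flip
Dir SW: edge -> no flip
Dir S: edge -> no flip
Dir SE: edge -> no flip
All flips: (4,2)

Answer: ......
..W...
.BWBBB
..WB..
.BBB..
.BW...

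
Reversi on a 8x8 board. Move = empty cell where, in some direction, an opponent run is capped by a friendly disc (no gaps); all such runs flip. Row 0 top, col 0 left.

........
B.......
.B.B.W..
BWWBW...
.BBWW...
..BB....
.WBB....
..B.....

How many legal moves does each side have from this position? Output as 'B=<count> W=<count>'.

Answer: B=10 W=11

Derivation:
-- B to move --
(1,4): no bracket -> illegal
(1,5): no bracket -> illegal
(1,6): flips 3 -> legal
(2,0): flips 1 -> legal
(2,2): flips 1 -> legal
(2,4): no bracket -> illegal
(2,6): no bracket -> illegal
(3,5): flips 2 -> legal
(3,6): no bracket -> illegal
(4,0): no bracket -> illegal
(4,5): flips 3 -> legal
(5,0): flips 1 -> legal
(5,1): no bracket -> illegal
(5,4): flips 2 -> legal
(5,5): flips 1 -> legal
(6,0): flips 1 -> legal
(7,0): flips 1 -> legal
(7,1): no bracket -> illegal
B mobility = 10
-- W to move --
(0,0): no bracket -> illegal
(0,1): no bracket -> illegal
(1,1): flips 1 -> legal
(1,2): flips 1 -> legal
(1,3): flips 2 -> legal
(1,4): flips 1 -> legal
(2,0): no bracket -> illegal
(2,2): flips 1 -> legal
(2,4): no bracket -> illegal
(4,0): flips 2 -> legal
(5,0): flips 1 -> legal
(5,1): flips 1 -> legal
(5,4): no bracket -> illegal
(6,4): flips 4 -> legal
(7,1): flips 2 -> legal
(7,3): flips 2 -> legal
(7,4): no bracket -> illegal
W mobility = 11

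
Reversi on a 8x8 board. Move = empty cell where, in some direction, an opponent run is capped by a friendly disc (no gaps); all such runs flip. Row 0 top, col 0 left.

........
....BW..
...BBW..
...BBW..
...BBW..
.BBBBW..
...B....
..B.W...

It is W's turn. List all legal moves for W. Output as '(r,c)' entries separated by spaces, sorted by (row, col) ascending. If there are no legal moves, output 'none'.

(0,3): flips 1 -> legal
(0,4): no bracket -> illegal
(0,5): no bracket -> illegal
(1,2): flips 2 -> legal
(1,3): flips 2 -> legal
(2,2): flips 4 -> legal
(3,2): flips 2 -> legal
(4,0): no bracket -> illegal
(4,1): flips 2 -> legal
(4,2): flips 4 -> legal
(5,0): flips 4 -> legal
(6,0): no bracket -> illegal
(6,1): flips 3 -> legal
(6,2): flips 2 -> legal
(6,4): no bracket -> illegal
(6,5): no bracket -> illegal
(7,1): no bracket -> illegal
(7,3): no bracket -> illegal

Answer: (0,3) (1,2) (1,3) (2,2) (3,2) (4,1) (4,2) (5,0) (6,1) (6,2)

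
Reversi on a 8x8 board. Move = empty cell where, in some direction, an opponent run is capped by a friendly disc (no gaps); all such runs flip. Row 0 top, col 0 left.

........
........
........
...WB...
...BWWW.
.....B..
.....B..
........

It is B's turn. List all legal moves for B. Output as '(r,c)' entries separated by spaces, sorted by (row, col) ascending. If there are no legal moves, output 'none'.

Answer: (2,2) (2,3) (3,2) (3,5) (3,7) (4,7) (5,4) (5,6)

Derivation:
(2,2): flips 2 -> legal
(2,3): flips 1 -> legal
(2,4): no bracket -> illegal
(3,2): flips 1 -> legal
(3,5): flips 1 -> legal
(3,6): no bracket -> illegal
(3,7): flips 1 -> legal
(4,2): no bracket -> illegal
(4,7): flips 3 -> legal
(5,3): no bracket -> illegal
(5,4): flips 1 -> legal
(5,6): flips 1 -> legal
(5,7): no bracket -> illegal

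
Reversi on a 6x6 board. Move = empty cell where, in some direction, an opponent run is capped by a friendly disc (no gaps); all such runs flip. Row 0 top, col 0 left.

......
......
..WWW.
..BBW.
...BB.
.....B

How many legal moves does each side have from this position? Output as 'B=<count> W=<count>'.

Answer: B=7 W=6

Derivation:
-- B to move --
(1,1): flips 1 -> legal
(1,2): flips 1 -> legal
(1,3): flips 1 -> legal
(1,4): flips 3 -> legal
(1,5): flips 1 -> legal
(2,1): no bracket -> illegal
(2,5): flips 1 -> legal
(3,1): no bracket -> illegal
(3,5): flips 1 -> legal
(4,5): no bracket -> illegal
B mobility = 7
-- W to move --
(2,1): no bracket -> illegal
(3,1): flips 2 -> legal
(3,5): no bracket -> illegal
(4,1): flips 1 -> legal
(4,2): flips 2 -> legal
(4,5): no bracket -> illegal
(5,2): flips 1 -> legal
(5,3): flips 2 -> legal
(5,4): flips 1 -> legal
W mobility = 6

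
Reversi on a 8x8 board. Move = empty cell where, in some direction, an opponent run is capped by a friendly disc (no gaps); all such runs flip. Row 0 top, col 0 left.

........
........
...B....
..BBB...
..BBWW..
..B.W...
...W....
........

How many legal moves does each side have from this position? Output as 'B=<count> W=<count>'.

-- B to move --
(3,5): no bracket -> illegal
(3,6): no bracket -> illegal
(4,6): flips 2 -> legal
(5,3): no bracket -> illegal
(5,5): flips 1 -> legal
(5,6): flips 1 -> legal
(6,2): no bracket -> illegal
(6,4): flips 2 -> legal
(6,5): flips 1 -> legal
(7,2): no bracket -> illegal
(7,3): no bracket -> illegal
(7,4): flips 1 -> legal
B mobility = 6
-- W to move --
(1,2): flips 2 -> legal
(1,3): no bracket -> illegal
(1,4): no bracket -> illegal
(2,1): flips 2 -> legal
(2,2): flips 1 -> legal
(2,4): flips 1 -> legal
(2,5): no bracket -> illegal
(3,1): no bracket -> illegal
(3,5): no bracket -> illegal
(4,1): flips 3 -> legal
(5,1): no bracket -> illegal
(5,3): no bracket -> illegal
(6,1): no bracket -> illegal
(6,2): no bracket -> illegal
W mobility = 5

Answer: B=6 W=5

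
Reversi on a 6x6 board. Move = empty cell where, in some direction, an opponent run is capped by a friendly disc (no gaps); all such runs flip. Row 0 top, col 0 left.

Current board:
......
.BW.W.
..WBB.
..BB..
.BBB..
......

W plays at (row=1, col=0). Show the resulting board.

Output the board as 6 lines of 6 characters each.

Place W at (1,0); scan 8 dirs for brackets.
Dir NW: edge -> no flip
Dir N: first cell '.' (not opp) -> no flip
Dir NE: first cell '.' (not opp) -> no flip
Dir W: edge -> no flip
Dir E: opp run (1,1) capped by W -> flip
Dir SW: edge -> no flip
Dir S: first cell '.' (not opp) -> no flip
Dir SE: first cell '.' (not opp) -> no flip
All flips: (1,1)

Answer: ......
WWW.W.
..WBB.
..BB..
.BBB..
......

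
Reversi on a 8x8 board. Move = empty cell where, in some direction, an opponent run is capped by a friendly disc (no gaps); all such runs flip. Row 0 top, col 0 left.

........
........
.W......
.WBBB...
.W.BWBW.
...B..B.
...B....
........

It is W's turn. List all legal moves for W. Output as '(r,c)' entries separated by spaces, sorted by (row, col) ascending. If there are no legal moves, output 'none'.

(2,2): flips 1 -> legal
(2,3): flips 1 -> legal
(2,4): flips 1 -> legal
(2,5): no bracket -> illegal
(3,5): flips 3 -> legal
(3,6): no bracket -> illegal
(4,2): flips 1 -> legal
(4,7): no bracket -> illegal
(5,2): no bracket -> illegal
(5,4): flips 2 -> legal
(5,5): no bracket -> illegal
(5,7): no bracket -> illegal
(6,2): flips 1 -> legal
(6,4): no bracket -> illegal
(6,5): no bracket -> illegal
(6,6): flips 1 -> legal
(6,7): no bracket -> illegal
(7,2): no bracket -> illegal
(7,3): no bracket -> illegal
(7,4): no bracket -> illegal

Answer: (2,2) (2,3) (2,4) (3,5) (4,2) (5,4) (6,2) (6,6)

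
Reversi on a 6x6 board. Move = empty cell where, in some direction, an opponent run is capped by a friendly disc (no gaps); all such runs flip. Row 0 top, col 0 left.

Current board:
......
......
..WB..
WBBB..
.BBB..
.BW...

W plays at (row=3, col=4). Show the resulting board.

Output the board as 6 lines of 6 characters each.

Place W at (3,4); scan 8 dirs for brackets.
Dir NW: opp run (2,3), next='.' -> no flip
Dir N: first cell '.' (not opp) -> no flip
Dir NE: first cell '.' (not opp) -> no flip
Dir W: opp run (3,3) (3,2) (3,1) capped by W -> flip
Dir E: first cell '.' (not opp) -> no flip
Dir SW: opp run (4,3) capped by W -> flip
Dir S: first cell '.' (not opp) -> no flip
Dir SE: first cell '.' (not opp) -> no flip
All flips: (3,1) (3,2) (3,3) (4,3)

Answer: ......
......
..WB..
WWWWW.
.BBW..
.BW...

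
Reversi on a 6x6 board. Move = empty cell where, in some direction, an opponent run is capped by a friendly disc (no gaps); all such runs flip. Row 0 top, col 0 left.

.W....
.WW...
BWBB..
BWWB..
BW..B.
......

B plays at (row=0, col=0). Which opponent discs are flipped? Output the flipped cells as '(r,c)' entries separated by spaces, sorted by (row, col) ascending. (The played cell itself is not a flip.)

Answer: (1,1)

Derivation:
Dir NW: edge -> no flip
Dir N: edge -> no flip
Dir NE: edge -> no flip
Dir W: edge -> no flip
Dir E: opp run (0,1), next='.' -> no flip
Dir SW: edge -> no flip
Dir S: first cell '.' (not opp) -> no flip
Dir SE: opp run (1,1) capped by B -> flip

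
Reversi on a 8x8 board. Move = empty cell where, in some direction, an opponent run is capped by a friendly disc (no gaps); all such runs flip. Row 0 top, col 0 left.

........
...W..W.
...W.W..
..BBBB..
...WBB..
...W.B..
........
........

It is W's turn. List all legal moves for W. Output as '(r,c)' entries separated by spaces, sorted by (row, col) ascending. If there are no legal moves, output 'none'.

Answer: (2,1) (2,6) (4,1) (4,6) (5,6) (6,5)

Derivation:
(2,1): flips 1 -> legal
(2,2): no bracket -> illegal
(2,4): no bracket -> illegal
(2,6): flips 2 -> legal
(3,1): no bracket -> illegal
(3,6): no bracket -> illegal
(4,1): flips 1 -> legal
(4,2): no bracket -> illegal
(4,6): flips 2 -> legal
(5,4): no bracket -> illegal
(5,6): flips 2 -> legal
(6,4): no bracket -> illegal
(6,5): flips 3 -> legal
(6,6): no bracket -> illegal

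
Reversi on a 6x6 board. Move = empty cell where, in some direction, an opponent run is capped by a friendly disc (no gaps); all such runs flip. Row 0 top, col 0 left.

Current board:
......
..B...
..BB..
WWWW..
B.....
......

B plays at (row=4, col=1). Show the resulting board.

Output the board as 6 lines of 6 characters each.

Place B at (4,1); scan 8 dirs for brackets.
Dir NW: opp run (3,0), next=edge -> no flip
Dir N: opp run (3,1), next='.' -> no flip
Dir NE: opp run (3,2) capped by B -> flip
Dir W: first cell 'B' (not opp) -> no flip
Dir E: first cell '.' (not opp) -> no flip
Dir SW: first cell '.' (not opp) -> no flip
Dir S: first cell '.' (not opp) -> no flip
Dir SE: first cell '.' (not opp) -> no flip
All flips: (3,2)

Answer: ......
..B...
..BB..
WWBW..
BB....
......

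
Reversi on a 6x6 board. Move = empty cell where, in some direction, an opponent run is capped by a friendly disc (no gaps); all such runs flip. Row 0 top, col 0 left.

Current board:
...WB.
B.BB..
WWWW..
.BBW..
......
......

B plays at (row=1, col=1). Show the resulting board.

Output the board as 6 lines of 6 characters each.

Answer: ...WB.
BBBB..
WBWW..
.BBW..
......
......

Derivation:
Place B at (1,1); scan 8 dirs for brackets.
Dir NW: first cell '.' (not opp) -> no flip
Dir N: first cell '.' (not opp) -> no flip
Dir NE: first cell '.' (not opp) -> no flip
Dir W: first cell 'B' (not opp) -> no flip
Dir E: first cell 'B' (not opp) -> no flip
Dir SW: opp run (2,0), next=edge -> no flip
Dir S: opp run (2,1) capped by B -> flip
Dir SE: opp run (2,2) (3,3), next='.' -> no flip
All flips: (2,1)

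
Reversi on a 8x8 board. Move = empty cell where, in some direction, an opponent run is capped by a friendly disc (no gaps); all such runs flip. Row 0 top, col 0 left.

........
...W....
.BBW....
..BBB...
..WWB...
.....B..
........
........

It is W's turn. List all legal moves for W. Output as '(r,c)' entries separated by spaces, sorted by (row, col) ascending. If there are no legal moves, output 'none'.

Answer: (1,0) (1,2) (2,0) (2,4) (2,5) (3,1) (4,1) (4,5)

Derivation:
(1,0): flips 2 -> legal
(1,1): no bracket -> illegal
(1,2): flips 2 -> legal
(2,0): flips 2 -> legal
(2,4): flips 1 -> legal
(2,5): flips 1 -> legal
(3,0): no bracket -> illegal
(3,1): flips 1 -> legal
(3,5): no bracket -> illegal
(4,1): flips 1 -> legal
(4,5): flips 2 -> legal
(4,6): no bracket -> illegal
(5,3): no bracket -> illegal
(5,4): no bracket -> illegal
(5,6): no bracket -> illegal
(6,4): no bracket -> illegal
(6,5): no bracket -> illegal
(6,6): no bracket -> illegal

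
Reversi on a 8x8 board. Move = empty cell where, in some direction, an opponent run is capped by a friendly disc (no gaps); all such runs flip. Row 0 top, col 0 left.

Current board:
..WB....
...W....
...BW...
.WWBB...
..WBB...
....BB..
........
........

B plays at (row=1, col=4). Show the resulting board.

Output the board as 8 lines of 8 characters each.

Answer: ..WB....
...WB...
...BB...
.WWBB...
..WBB...
....BB..
........
........

Derivation:
Place B at (1,4); scan 8 dirs for brackets.
Dir NW: first cell 'B' (not opp) -> no flip
Dir N: first cell '.' (not opp) -> no flip
Dir NE: first cell '.' (not opp) -> no flip
Dir W: opp run (1,3), next='.' -> no flip
Dir E: first cell '.' (not opp) -> no flip
Dir SW: first cell 'B' (not opp) -> no flip
Dir S: opp run (2,4) capped by B -> flip
Dir SE: first cell '.' (not opp) -> no flip
All flips: (2,4)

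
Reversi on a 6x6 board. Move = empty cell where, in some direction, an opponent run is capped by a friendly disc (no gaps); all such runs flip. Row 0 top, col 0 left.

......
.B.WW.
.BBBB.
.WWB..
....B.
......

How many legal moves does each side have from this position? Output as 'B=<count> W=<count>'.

Answer: B=9 W=6

Derivation:
-- B to move --
(0,2): flips 1 -> legal
(0,3): flips 1 -> legal
(0,4): flips 2 -> legal
(0,5): flips 1 -> legal
(1,2): no bracket -> illegal
(1,5): no bracket -> illegal
(2,0): no bracket -> illegal
(2,5): no bracket -> illegal
(3,0): flips 2 -> legal
(4,0): flips 1 -> legal
(4,1): flips 2 -> legal
(4,2): flips 1 -> legal
(4,3): flips 1 -> legal
B mobility = 9
-- W to move --
(0,0): no bracket -> illegal
(0,1): flips 2 -> legal
(0,2): no bracket -> illegal
(1,0): flips 1 -> legal
(1,2): flips 1 -> legal
(1,5): no bracket -> illegal
(2,0): no bracket -> illegal
(2,5): no bracket -> illegal
(3,0): no bracket -> illegal
(3,4): flips 2 -> legal
(3,5): flips 1 -> legal
(4,2): no bracket -> illegal
(4,3): flips 2 -> legal
(4,5): no bracket -> illegal
(5,3): no bracket -> illegal
(5,4): no bracket -> illegal
(5,5): no bracket -> illegal
W mobility = 6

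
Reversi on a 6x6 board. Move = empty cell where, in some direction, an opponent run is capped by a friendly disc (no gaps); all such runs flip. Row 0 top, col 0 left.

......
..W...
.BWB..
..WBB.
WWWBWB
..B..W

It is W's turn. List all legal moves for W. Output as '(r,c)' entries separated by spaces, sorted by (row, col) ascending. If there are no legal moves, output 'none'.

(1,0): flips 1 -> legal
(1,1): no bracket -> illegal
(1,3): no bracket -> illegal
(1,4): flips 1 -> legal
(2,0): flips 1 -> legal
(2,4): flips 3 -> legal
(2,5): no bracket -> illegal
(3,0): flips 1 -> legal
(3,1): no bracket -> illegal
(3,5): flips 3 -> legal
(5,1): no bracket -> illegal
(5,3): no bracket -> illegal
(5,4): flips 1 -> legal

Answer: (1,0) (1,4) (2,0) (2,4) (3,0) (3,5) (5,4)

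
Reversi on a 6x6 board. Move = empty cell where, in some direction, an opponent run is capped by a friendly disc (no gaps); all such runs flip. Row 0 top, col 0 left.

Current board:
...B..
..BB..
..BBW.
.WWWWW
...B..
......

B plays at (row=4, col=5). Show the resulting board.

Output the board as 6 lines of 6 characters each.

Place B at (4,5); scan 8 dirs for brackets.
Dir NW: opp run (3,4) capped by B -> flip
Dir N: opp run (3,5), next='.' -> no flip
Dir NE: edge -> no flip
Dir W: first cell '.' (not opp) -> no flip
Dir E: edge -> no flip
Dir SW: first cell '.' (not opp) -> no flip
Dir S: first cell '.' (not opp) -> no flip
Dir SE: edge -> no flip
All flips: (3,4)

Answer: ...B..
..BB..
..BBW.
.WWWBW
...B.B
......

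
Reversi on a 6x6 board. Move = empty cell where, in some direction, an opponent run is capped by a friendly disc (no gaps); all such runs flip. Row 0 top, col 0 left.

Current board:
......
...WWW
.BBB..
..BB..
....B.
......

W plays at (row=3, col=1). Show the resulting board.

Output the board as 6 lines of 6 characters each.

Place W at (3,1); scan 8 dirs for brackets.
Dir NW: first cell '.' (not opp) -> no flip
Dir N: opp run (2,1), next='.' -> no flip
Dir NE: opp run (2,2) capped by W -> flip
Dir W: first cell '.' (not opp) -> no flip
Dir E: opp run (3,2) (3,3), next='.' -> no flip
Dir SW: first cell '.' (not opp) -> no flip
Dir S: first cell '.' (not opp) -> no flip
Dir SE: first cell '.' (not opp) -> no flip
All flips: (2,2)

Answer: ......
...WWW
.BWB..
.WBB..
....B.
......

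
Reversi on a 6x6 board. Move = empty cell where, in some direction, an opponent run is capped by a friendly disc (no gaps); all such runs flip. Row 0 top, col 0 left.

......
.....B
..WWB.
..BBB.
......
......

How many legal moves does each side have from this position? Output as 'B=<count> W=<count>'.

-- B to move --
(1,1): flips 1 -> legal
(1,2): flips 2 -> legal
(1,3): flips 1 -> legal
(1,4): flips 1 -> legal
(2,1): flips 2 -> legal
(3,1): no bracket -> illegal
B mobility = 5
-- W to move --
(0,4): no bracket -> illegal
(0,5): no bracket -> illegal
(1,3): no bracket -> illegal
(1,4): no bracket -> illegal
(2,1): no bracket -> illegal
(2,5): flips 1 -> legal
(3,1): no bracket -> illegal
(3,5): no bracket -> illegal
(4,1): flips 1 -> legal
(4,2): flips 1 -> legal
(4,3): flips 1 -> legal
(4,4): flips 1 -> legal
(4,5): flips 1 -> legal
W mobility = 6

Answer: B=5 W=6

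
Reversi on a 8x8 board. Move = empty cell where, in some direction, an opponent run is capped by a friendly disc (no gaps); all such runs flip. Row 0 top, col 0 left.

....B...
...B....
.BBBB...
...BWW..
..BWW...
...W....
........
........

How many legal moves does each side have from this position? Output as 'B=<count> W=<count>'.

Answer: B=7 W=8

Derivation:
-- B to move --
(2,5): no bracket -> illegal
(2,6): no bracket -> illegal
(3,2): no bracket -> illegal
(3,6): flips 2 -> legal
(4,5): flips 3 -> legal
(4,6): flips 1 -> legal
(5,2): no bracket -> illegal
(5,4): flips 2 -> legal
(5,5): flips 1 -> legal
(6,2): no bracket -> illegal
(6,3): flips 2 -> legal
(6,4): flips 1 -> legal
B mobility = 7
-- W to move --
(0,2): flips 2 -> legal
(0,3): flips 3 -> legal
(0,5): no bracket -> illegal
(1,0): no bracket -> illegal
(1,1): flips 2 -> legal
(1,2): flips 1 -> legal
(1,4): flips 1 -> legal
(1,5): no bracket -> illegal
(2,0): no bracket -> illegal
(2,5): no bracket -> illegal
(3,0): no bracket -> illegal
(3,1): flips 1 -> legal
(3,2): flips 1 -> legal
(4,1): flips 1 -> legal
(5,1): no bracket -> illegal
(5,2): no bracket -> illegal
W mobility = 8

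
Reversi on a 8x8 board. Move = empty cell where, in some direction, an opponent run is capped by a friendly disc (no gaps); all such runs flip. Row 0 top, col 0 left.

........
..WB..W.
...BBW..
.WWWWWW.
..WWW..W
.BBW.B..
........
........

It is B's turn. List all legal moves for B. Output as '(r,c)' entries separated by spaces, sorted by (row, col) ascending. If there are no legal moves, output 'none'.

Answer: (0,1) (0,7) (1,1) (2,2) (2,6) (4,1) (4,5) (4,6) (5,4) (6,3)

Derivation:
(0,1): flips 1 -> legal
(0,2): no bracket -> illegal
(0,3): no bracket -> illegal
(0,5): no bracket -> illegal
(0,6): no bracket -> illegal
(0,7): flips 4 -> legal
(1,1): flips 1 -> legal
(1,4): no bracket -> illegal
(1,5): no bracket -> illegal
(1,7): no bracket -> illegal
(2,0): no bracket -> illegal
(2,1): no bracket -> illegal
(2,2): flips 4 -> legal
(2,6): flips 1 -> legal
(2,7): no bracket -> illegal
(3,0): no bracket -> illegal
(3,7): no bracket -> illegal
(4,0): no bracket -> illegal
(4,1): flips 1 -> legal
(4,5): flips 1 -> legal
(4,6): flips 1 -> legal
(5,4): flips 3 -> legal
(5,6): no bracket -> illegal
(5,7): no bracket -> illegal
(6,2): no bracket -> illegal
(6,3): flips 3 -> legal
(6,4): no bracket -> illegal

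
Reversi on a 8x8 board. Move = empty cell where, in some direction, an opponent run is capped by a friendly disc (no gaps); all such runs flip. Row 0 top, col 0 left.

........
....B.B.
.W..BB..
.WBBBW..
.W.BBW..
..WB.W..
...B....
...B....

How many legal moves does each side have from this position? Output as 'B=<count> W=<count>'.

-- B to move --
(1,0): flips 1 -> legal
(1,1): no bracket -> illegal
(1,2): no bracket -> illegal
(2,0): no bracket -> illegal
(2,2): no bracket -> illegal
(2,6): flips 1 -> legal
(3,0): flips 3 -> legal
(3,6): flips 1 -> legal
(4,0): no bracket -> illegal
(4,2): no bracket -> illegal
(4,6): flips 2 -> legal
(5,0): flips 1 -> legal
(5,1): flips 1 -> legal
(5,4): no bracket -> illegal
(5,6): flips 1 -> legal
(6,1): flips 1 -> legal
(6,2): no bracket -> illegal
(6,4): no bracket -> illegal
(6,5): flips 3 -> legal
(6,6): flips 1 -> legal
B mobility = 11
-- W to move --
(0,3): no bracket -> illegal
(0,4): no bracket -> illegal
(0,5): no bracket -> illegal
(0,6): no bracket -> illegal
(0,7): flips 4 -> legal
(1,3): flips 1 -> legal
(1,5): flips 1 -> legal
(1,7): no bracket -> illegal
(2,2): flips 2 -> legal
(2,3): flips 2 -> legal
(2,6): no bracket -> illegal
(2,7): no bracket -> illegal
(3,6): no bracket -> illegal
(4,2): flips 2 -> legal
(5,4): flips 3 -> legal
(6,2): flips 2 -> legal
(6,4): no bracket -> illegal
(7,2): no bracket -> illegal
(7,4): flips 1 -> legal
W mobility = 9

Answer: B=11 W=9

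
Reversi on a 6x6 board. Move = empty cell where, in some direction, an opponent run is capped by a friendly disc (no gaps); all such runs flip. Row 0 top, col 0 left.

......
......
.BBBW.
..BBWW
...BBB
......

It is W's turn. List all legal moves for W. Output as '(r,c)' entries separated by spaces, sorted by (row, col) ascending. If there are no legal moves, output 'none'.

(1,0): no bracket -> illegal
(1,1): no bracket -> illegal
(1,2): flips 1 -> legal
(1,3): no bracket -> illegal
(1,4): no bracket -> illegal
(2,0): flips 3 -> legal
(3,0): no bracket -> illegal
(3,1): flips 2 -> legal
(4,1): no bracket -> illegal
(4,2): flips 1 -> legal
(5,2): flips 1 -> legal
(5,3): flips 1 -> legal
(5,4): flips 1 -> legal
(5,5): flips 1 -> legal

Answer: (1,2) (2,0) (3,1) (4,2) (5,2) (5,3) (5,4) (5,5)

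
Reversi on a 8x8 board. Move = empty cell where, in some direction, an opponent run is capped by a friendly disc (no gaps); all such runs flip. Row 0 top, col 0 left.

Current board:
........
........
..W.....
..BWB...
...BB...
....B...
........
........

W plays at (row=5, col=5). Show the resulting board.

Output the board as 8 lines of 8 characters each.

Answer: ........
........
..W.....
..BWB...
...BW...
....BW..
........
........

Derivation:
Place W at (5,5); scan 8 dirs for brackets.
Dir NW: opp run (4,4) capped by W -> flip
Dir N: first cell '.' (not opp) -> no flip
Dir NE: first cell '.' (not opp) -> no flip
Dir W: opp run (5,4), next='.' -> no flip
Dir E: first cell '.' (not opp) -> no flip
Dir SW: first cell '.' (not opp) -> no flip
Dir S: first cell '.' (not opp) -> no flip
Dir SE: first cell '.' (not opp) -> no flip
All flips: (4,4)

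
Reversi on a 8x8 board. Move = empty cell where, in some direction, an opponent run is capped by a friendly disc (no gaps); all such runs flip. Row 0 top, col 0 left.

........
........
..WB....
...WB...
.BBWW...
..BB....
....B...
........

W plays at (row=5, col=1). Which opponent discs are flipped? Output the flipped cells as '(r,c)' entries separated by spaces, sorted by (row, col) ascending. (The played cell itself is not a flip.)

Answer: (4,2)

Derivation:
Dir NW: first cell '.' (not opp) -> no flip
Dir N: opp run (4,1), next='.' -> no flip
Dir NE: opp run (4,2) capped by W -> flip
Dir W: first cell '.' (not opp) -> no flip
Dir E: opp run (5,2) (5,3), next='.' -> no flip
Dir SW: first cell '.' (not opp) -> no flip
Dir S: first cell '.' (not opp) -> no flip
Dir SE: first cell '.' (not opp) -> no flip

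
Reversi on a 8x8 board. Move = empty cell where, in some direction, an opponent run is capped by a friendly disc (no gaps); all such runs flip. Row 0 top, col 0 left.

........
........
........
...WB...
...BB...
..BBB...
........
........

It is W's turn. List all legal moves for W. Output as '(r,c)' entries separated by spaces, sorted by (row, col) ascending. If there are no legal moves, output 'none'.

(2,3): no bracket -> illegal
(2,4): no bracket -> illegal
(2,5): no bracket -> illegal
(3,2): no bracket -> illegal
(3,5): flips 1 -> legal
(4,1): no bracket -> illegal
(4,2): no bracket -> illegal
(4,5): no bracket -> illegal
(5,1): no bracket -> illegal
(5,5): flips 1 -> legal
(6,1): no bracket -> illegal
(6,2): no bracket -> illegal
(6,3): flips 2 -> legal
(6,4): no bracket -> illegal
(6,5): no bracket -> illegal

Answer: (3,5) (5,5) (6,3)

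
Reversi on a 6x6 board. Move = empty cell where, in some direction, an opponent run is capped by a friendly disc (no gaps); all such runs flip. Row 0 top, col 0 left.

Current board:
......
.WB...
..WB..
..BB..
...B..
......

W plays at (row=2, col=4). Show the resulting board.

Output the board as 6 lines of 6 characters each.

Place W at (2,4); scan 8 dirs for brackets.
Dir NW: first cell '.' (not opp) -> no flip
Dir N: first cell '.' (not opp) -> no flip
Dir NE: first cell '.' (not opp) -> no flip
Dir W: opp run (2,3) capped by W -> flip
Dir E: first cell '.' (not opp) -> no flip
Dir SW: opp run (3,3), next='.' -> no flip
Dir S: first cell '.' (not opp) -> no flip
Dir SE: first cell '.' (not opp) -> no flip
All flips: (2,3)

Answer: ......
.WB...
..WWW.
..BB..
...B..
......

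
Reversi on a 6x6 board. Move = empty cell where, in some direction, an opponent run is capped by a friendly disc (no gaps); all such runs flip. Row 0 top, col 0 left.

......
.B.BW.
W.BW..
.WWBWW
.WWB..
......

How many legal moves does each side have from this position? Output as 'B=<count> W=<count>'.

Answer: B=8 W=10

Derivation:
-- B to move --
(0,3): no bracket -> illegal
(0,4): no bracket -> illegal
(0,5): no bracket -> illegal
(1,0): no bracket -> illegal
(1,2): no bracket -> illegal
(1,5): flips 1 -> legal
(2,1): flips 1 -> legal
(2,4): flips 1 -> legal
(2,5): flips 1 -> legal
(3,0): flips 2 -> legal
(4,0): flips 3 -> legal
(4,4): no bracket -> illegal
(4,5): no bracket -> illegal
(5,0): no bracket -> illegal
(5,1): flips 1 -> legal
(5,2): flips 2 -> legal
(5,3): no bracket -> illegal
B mobility = 8
-- W to move --
(0,0): no bracket -> illegal
(0,1): no bracket -> illegal
(0,2): flips 1 -> legal
(0,3): flips 1 -> legal
(0,4): flips 2 -> legal
(1,0): no bracket -> illegal
(1,2): flips 2 -> legal
(2,1): flips 1 -> legal
(2,4): flips 1 -> legal
(4,4): flips 1 -> legal
(5,2): flips 1 -> legal
(5,3): flips 2 -> legal
(5,4): flips 1 -> legal
W mobility = 10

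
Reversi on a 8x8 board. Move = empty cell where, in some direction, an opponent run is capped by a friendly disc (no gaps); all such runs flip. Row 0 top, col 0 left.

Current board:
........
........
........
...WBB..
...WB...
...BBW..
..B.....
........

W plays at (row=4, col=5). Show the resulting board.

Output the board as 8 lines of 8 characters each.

Answer: ........
........
........
...WBB..
...WWW..
...BBW..
..B.....
........

Derivation:
Place W at (4,5); scan 8 dirs for brackets.
Dir NW: opp run (3,4), next='.' -> no flip
Dir N: opp run (3,5), next='.' -> no flip
Dir NE: first cell '.' (not opp) -> no flip
Dir W: opp run (4,4) capped by W -> flip
Dir E: first cell '.' (not opp) -> no flip
Dir SW: opp run (5,4), next='.' -> no flip
Dir S: first cell 'W' (not opp) -> no flip
Dir SE: first cell '.' (not opp) -> no flip
All flips: (4,4)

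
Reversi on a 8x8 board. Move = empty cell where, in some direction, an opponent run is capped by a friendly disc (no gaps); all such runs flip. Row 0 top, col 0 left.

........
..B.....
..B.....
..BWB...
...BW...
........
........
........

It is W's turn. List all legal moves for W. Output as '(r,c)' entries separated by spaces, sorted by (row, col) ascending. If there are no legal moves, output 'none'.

Answer: (1,1) (2,4) (3,1) (3,5) (4,2) (5,3)

Derivation:
(0,1): no bracket -> illegal
(0,2): no bracket -> illegal
(0,3): no bracket -> illegal
(1,1): flips 1 -> legal
(1,3): no bracket -> illegal
(2,1): no bracket -> illegal
(2,3): no bracket -> illegal
(2,4): flips 1 -> legal
(2,5): no bracket -> illegal
(3,1): flips 1 -> legal
(3,5): flips 1 -> legal
(4,1): no bracket -> illegal
(4,2): flips 1 -> legal
(4,5): no bracket -> illegal
(5,2): no bracket -> illegal
(5,3): flips 1 -> legal
(5,4): no bracket -> illegal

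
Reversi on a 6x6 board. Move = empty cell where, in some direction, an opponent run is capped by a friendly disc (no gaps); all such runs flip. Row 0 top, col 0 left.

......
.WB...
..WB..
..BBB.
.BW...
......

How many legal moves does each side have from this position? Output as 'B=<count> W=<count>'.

-- B to move --
(0,0): flips 2 -> legal
(0,1): no bracket -> illegal
(0,2): no bracket -> illegal
(1,0): flips 1 -> legal
(1,3): no bracket -> illegal
(2,0): no bracket -> illegal
(2,1): flips 1 -> legal
(3,1): no bracket -> illegal
(4,3): flips 1 -> legal
(5,1): flips 1 -> legal
(5,2): flips 1 -> legal
(5,3): no bracket -> illegal
B mobility = 6
-- W to move --
(0,1): no bracket -> illegal
(0,2): flips 1 -> legal
(0,3): no bracket -> illegal
(1,3): flips 1 -> legal
(1,4): no bracket -> illegal
(2,1): no bracket -> illegal
(2,4): flips 2 -> legal
(2,5): no bracket -> illegal
(3,0): no bracket -> illegal
(3,1): no bracket -> illegal
(3,5): no bracket -> illegal
(4,0): flips 1 -> legal
(4,3): no bracket -> illegal
(4,4): flips 1 -> legal
(4,5): no bracket -> illegal
(5,0): no bracket -> illegal
(5,1): no bracket -> illegal
(5,2): no bracket -> illegal
W mobility = 5

Answer: B=6 W=5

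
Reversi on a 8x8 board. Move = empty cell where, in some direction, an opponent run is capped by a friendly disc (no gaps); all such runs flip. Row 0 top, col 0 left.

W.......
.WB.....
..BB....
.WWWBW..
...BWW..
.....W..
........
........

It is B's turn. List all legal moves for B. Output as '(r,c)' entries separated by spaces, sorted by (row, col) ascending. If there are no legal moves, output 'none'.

(0,1): no bracket -> illegal
(0,2): no bracket -> illegal
(1,0): flips 1 -> legal
(2,0): no bracket -> illegal
(2,1): flips 1 -> legal
(2,4): no bracket -> illegal
(2,5): no bracket -> illegal
(2,6): no bracket -> illegal
(3,0): flips 3 -> legal
(3,6): flips 1 -> legal
(4,0): flips 1 -> legal
(4,1): flips 1 -> legal
(4,2): flips 1 -> legal
(4,6): flips 2 -> legal
(5,3): no bracket -> illegal
(5,4): flips 1 -> legal
(5,6): flips 1 -> legal
(6,4): no bracket -> illegal
(6,5): no bracket -> illegal
(6,6): flips 3 -> legal

Answer: (1,0) (2,1) (3,0) (3,6) (4,0) (4,1) (4,2) (4,6) (5,4) (5,6) (6,6)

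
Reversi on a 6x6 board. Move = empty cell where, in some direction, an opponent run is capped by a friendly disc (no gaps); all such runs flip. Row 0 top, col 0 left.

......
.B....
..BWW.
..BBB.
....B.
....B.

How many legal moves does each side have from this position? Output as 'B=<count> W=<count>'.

-- B to move --
(1,2): flips 1 -> legal
(1,3): flips 1 -> legal
(1,4): flips 2 -> legal
(1,5): flips 1 -> legal
(2,5): flips 2 -> legal
(3,5): no bracket -> illegal
B mobility = 5
-- W to move --
(0,0): no bracket -> illegal
(0,1): no bracket -> illegal
(0,2): no bracket -> illegal
(1,0): no bracket -> illegal
(1,2): no bracket -> illegal
(1,3): no bracket -> illegal
(2,0): no bracket -> illegal
(2,1): flips 1 -> legal
(2,5): no bracket -> illegal
(3,1): no bracket -> illegal
(3,5): no bracket -> illegal
(4,1): flips 1 -> legal
(4,2): flips 1 -> legal
(4,3): flips 1 -> legal
(4,5): flips 1 -> legal
(5,3): no bracket -> illegal
(5,5): no bracket -> illegal
W mobility = 5

Answer: B=5 W=5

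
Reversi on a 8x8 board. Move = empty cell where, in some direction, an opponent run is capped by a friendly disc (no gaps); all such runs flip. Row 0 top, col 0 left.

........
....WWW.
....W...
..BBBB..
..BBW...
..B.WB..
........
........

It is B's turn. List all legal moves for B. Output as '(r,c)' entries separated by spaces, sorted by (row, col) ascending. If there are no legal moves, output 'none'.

(0,3): no bracket -> illegal
(0,4): flips 2 -> legal
(0,5): no bracket -> illegal
(0,6): flips 2 -> legal
(0,7): no bracket -> illegal
(1,3): flips 1 -> legal
(1,7): no bracket -> illegal
(2,3): no bracket -> illegal
(2,5): no bracket -> illegal
(2,6): no bracket -> illegal
(2,7): no bracket -> illegal
(4,5): flips 1 -> legal
(5,3): flips 2 -> legal
(6,3): no bracket -> illegal
(6,4): flips 2 -> legal
(6,5): flips 1 -> legal

Answer: (0,4) (0,6) (1,3) (4,5) (5,3) (6,4) (6,5)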